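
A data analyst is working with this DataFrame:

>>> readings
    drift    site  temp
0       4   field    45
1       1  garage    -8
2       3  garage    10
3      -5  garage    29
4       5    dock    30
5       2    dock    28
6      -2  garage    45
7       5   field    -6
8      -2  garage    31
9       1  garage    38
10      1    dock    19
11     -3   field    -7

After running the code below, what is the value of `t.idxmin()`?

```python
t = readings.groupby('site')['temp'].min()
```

garage

group by site, min of temp:
site
dock      19
field     -7
garage    -8
Name: temp, dtype: int64
Then the label with the smallest value: garage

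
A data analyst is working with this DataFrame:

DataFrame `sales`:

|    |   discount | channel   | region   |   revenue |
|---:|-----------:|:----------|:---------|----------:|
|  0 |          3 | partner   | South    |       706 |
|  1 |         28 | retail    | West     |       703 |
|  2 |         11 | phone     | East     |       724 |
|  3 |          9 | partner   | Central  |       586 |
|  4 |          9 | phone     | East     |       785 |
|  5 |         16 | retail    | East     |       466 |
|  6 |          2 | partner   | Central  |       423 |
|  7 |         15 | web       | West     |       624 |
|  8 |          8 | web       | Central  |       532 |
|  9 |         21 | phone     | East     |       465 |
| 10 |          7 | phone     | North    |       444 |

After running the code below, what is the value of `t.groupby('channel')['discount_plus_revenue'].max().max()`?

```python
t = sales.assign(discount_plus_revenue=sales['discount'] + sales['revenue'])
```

794

add column discount_plus_revenue = sales['discount'] + sales['revenue']:
    discount  channel   region  revenue  discount_plus_revenue
0          3  partner    South      706                    709
1         28   retail     West      703                    731
2         11    phone     East      724                    735
3          9  partner  Central      586                    595
4          9    phone     East      785                    794
5         16   retail     East      466                    482
6          2  partner  Central      423                    425
7         15      web     West      624                    639
8          8      web  Central      532                    540
9         21    phone     East      465                    486
10         7    phone    North      444                    451
group by channel, max of discount_plus_revenue:
channel
partner    709
phone      794
retail     731
web        639
Name: discount_plus_revenue, dtype: int64
Reading off the max of the resulting series, we get 794.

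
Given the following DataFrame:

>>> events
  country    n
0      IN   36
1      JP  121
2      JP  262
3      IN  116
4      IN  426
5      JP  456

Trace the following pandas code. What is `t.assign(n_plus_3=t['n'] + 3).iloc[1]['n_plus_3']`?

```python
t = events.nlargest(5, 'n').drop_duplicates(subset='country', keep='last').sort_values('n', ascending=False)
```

119

take 5 rows with largest n:
  country    n
5      JP  456
4      IN  426
2      JP  262
1      JP  121
3      IN  116
drop duplicate country (keep=last):
  country    n
1      JP  121
3      IN  116
sort by n descending:
  country    n
1      JP  121
3      IN  116
add column n_plus_3 = t['n'] + 3:
  country    n  n_plus_3
1      JP  121       124
3      IN  116       119
Hence 119.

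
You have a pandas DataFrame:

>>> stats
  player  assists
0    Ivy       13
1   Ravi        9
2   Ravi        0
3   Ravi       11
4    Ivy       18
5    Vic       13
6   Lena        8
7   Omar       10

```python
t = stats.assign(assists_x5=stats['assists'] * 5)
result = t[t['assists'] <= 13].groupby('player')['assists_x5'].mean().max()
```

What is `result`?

65.0

add column assists_x5 = stats['assists'] * 5:
  player  assists  assists_x5
0    Ivy       13          65
1   Ravi        9          45
2   Ravi        0           0
3   Ravi       11          55
4    Ivy       18          90
5    Vic       13          65
6   Lena        8          40
7   Omar       10          50
filter rows where assists <= 13:
  player  assists  assists_x5
0    Ivy       13          65
1   Ravi        9          45
2   Ravi        0           0
3   Ravi       11          55
5    Vic       13          65
6   Lena        8          40
7   Omar       10          50
group by player, mean of assists_x5:
player
Ivy     65.000000
Lena    40.000000
Omar    50.000000
Ravi    33.333333
Vic     65.000000
Name: assists_x5, dtype: float64
So max() = 65.0.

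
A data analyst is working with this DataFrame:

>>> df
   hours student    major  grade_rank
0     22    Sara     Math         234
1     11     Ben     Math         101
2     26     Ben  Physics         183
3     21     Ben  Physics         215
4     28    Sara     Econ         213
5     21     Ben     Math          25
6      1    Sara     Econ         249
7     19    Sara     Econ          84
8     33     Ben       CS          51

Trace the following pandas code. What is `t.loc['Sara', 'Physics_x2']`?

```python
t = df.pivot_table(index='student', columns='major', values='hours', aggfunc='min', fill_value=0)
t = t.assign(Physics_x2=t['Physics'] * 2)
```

pivot: rows=student, cols=major, min(hours):
major    CS  Econ  Math  Physics
student                         
Ben      33     0    11       21
Sara      0     1    22        0
add column Physics_x2 = t['Physics'] * 2:
major    CS  Econ  Math  Physics  Physics_x2
student                                     
Ben      33     0    11       21          42
Sara      0     1    22        0           0

0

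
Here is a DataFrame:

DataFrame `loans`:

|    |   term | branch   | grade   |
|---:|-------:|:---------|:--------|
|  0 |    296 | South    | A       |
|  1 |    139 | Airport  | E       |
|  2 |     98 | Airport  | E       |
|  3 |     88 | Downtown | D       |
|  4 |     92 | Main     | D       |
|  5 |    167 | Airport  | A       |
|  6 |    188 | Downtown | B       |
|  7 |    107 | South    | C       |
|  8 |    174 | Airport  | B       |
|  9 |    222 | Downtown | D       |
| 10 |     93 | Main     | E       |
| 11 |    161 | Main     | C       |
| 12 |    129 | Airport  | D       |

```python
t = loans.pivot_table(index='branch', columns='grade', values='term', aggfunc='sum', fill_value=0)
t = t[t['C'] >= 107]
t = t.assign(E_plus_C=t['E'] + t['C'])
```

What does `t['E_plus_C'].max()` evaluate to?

254

pivot: rows=branch, cols=grade, sum(term):
grade       A    B    C    D    E
branch                           
Airport   167  174    0  129  237
Downtown    0  188    0  310    0
Main        0    0  161   92   93
South     296    0  107    0    0
filter rows where C >= 107:
grade     A  B    C   D   E
branch                     
Main      0  0  161  92  93
South   296  0  107   0   0
add column E_plus_C = t['E'] + t['C']:
grade     A  B    C   D   E  E_plus_C
branch                               
Main      0  0  161  92  93       254
South   296  0  107   0   0       107
Then the max of column 'E_plus_C': 254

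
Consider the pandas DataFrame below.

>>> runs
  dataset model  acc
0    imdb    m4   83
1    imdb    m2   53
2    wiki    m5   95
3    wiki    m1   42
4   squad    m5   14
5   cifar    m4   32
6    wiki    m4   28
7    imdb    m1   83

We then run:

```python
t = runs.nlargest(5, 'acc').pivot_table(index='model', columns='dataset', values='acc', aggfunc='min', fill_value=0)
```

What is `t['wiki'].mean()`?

34.25

take 5 rows with largest acc:
  dataset model  acc
2    wiki    m5   95
0    imdb    m4   83
7    imdb    m1   83
1    imdb    m2   53
3    wiki    m1   42
pivot: rows=model, cols=dataset, min(acc):
dataset  imdb  wiki
model              
m1         83    42
m2         53     0
m4         83     0
m5          0    95
Taking the mean of column 'wiki' gives 34.25.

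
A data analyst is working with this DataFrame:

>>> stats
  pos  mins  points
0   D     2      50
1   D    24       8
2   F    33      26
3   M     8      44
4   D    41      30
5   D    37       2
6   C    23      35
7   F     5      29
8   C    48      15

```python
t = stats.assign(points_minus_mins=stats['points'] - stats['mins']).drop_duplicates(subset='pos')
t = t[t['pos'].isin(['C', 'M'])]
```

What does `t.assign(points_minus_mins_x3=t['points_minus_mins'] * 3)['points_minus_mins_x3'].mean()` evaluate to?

add column points_minus_mins = stats['points'] - stats['mins']:
  pos  mins  points  points_minus_mins
0   D     2      50                 48
1   D    24       8                -16
2   F    33      26                 -7
3   M     8      44                 36
4   D    41      30                -11
5   D    37       2                -35
6   C    23      35                 12
7   F     5      29                 24
8   C    48      15                -33
drop duplicate pos (keep=first):
  pos  mins  points  points_minus_mins
0   D     2      50                 48
2   F    33      26                 -7
3   M     8      44                 36
6   C    23      35                 12
filter rows where pos in ['C', 'M']:
  pos  mins  points  points_minus_mins
3   M     8      44                 36
6   C    23      35                 12
add column points_minus_mins_x3 = t['points_minus_mins'] * 3:
  pos  mins  points  points_minus_mins  points_minus_mins_x3
3   M     8      44                 36                   108
6   C    23      35                 12                    36
Then the mean of column 'points_minus_mins_x3': 72.0

72.0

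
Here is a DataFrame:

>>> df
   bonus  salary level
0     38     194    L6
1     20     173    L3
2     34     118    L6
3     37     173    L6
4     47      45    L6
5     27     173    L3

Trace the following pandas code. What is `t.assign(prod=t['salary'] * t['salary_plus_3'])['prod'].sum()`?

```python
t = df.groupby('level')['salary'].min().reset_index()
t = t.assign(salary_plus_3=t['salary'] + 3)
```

group by level, min of salary:
level
L3    173
L6     45
Name: salary, dtype: int64
reset_index():
  level  salary
0    L3     173
1    L6      45
add column salary_plus_3 = t['salary'] + 3:
  level  salary  salary_plus_3
0    L3     173            176
1    L6      45             48
add column prod = t['salary'] * t['salary_plus_3']:
  level  salary  salary_plus_3   prod
0    L3     173            176  30448
1    L6      45             48   2160

32608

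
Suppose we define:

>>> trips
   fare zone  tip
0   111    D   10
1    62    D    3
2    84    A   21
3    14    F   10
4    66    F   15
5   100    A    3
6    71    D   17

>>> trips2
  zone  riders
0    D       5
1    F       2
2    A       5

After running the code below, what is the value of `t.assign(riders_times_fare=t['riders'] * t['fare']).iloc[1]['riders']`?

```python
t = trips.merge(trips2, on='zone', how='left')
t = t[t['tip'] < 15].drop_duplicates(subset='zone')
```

merge on 'zone' (how='left') → 7 rows:
   fare zone  tip  riders
0   111    D   10       5
1    62    D    3       5
2    84    A   21       5
3    14    F   10       2
4    66    F   15       2
5   100    A    3       5
6    71    D   17       5
filter rows where tip < 15:
   fare zone  tip  riders
0   111    D   10       5
1    62    D    3       5
3    14    F   10       2
5   100    A    3       5
drop duplicate zone (keep=first):
   fare zone  tip  riders
0   111    D   10       5
3    14    F   10       2
5   100    A    3       5
add column riders_times_fare = t['riders'] * t['fare']:
   fare zone  tip  riders  riders_times_fare
0   111    D   10       5                555
3    14    F   10       2                 28
5   100    A    3       5                500
Reading off the value at position 1, column 'riders', we get 2.

2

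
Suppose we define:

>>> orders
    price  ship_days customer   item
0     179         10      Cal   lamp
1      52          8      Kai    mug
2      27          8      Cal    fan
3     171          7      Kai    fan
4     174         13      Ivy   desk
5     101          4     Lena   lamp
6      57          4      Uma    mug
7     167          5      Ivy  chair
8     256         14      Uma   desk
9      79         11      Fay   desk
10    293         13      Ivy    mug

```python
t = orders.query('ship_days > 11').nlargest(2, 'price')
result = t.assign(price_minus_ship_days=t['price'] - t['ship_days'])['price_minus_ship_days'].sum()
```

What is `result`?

filter rows where ship_days > 11:
    price  ship_days customer  item
4     174         13      Ivy  desk
8     256         14      Uma  desk
10    293         13      Ivy   mug
take 2 rows with largest price:
    price  ship_days customer  item
10    293         13      Ivy   mug
8     256         14      Uma  desk
add column price_minus_ship_days = t['price'] - t['ship_days']:
    price  ship_days customer  item  price_minus_ship_days
10    293         13      Ivy   mug                    280
8     256         14      Uma  desk                    242
Taking the sum of column 'price_minus_ship_days' gives 522.

522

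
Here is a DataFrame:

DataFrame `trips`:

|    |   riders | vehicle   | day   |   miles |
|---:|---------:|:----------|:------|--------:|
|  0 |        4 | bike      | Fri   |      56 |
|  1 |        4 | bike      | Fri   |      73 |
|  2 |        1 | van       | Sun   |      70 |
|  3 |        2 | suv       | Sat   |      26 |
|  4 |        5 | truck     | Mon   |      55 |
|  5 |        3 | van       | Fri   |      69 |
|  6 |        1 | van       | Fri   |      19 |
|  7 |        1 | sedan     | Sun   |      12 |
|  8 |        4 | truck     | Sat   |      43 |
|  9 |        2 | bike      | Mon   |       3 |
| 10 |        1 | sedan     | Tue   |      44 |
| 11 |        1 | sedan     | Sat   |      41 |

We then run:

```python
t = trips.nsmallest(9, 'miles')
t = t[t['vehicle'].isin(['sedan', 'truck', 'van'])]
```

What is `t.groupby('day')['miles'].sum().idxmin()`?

Sun

take 9 rows with smallest miles:
    riders vehicle  day  miles
9        2    bike  Mon      3
7        1   sedan  Sun     12
6        1     van  Fri     19
3        2     suv  Sat     26
11       1   sedan  Sat     41
8        4   truck  Sat     43
10       1   sedan  Tue     44
4        5   truck  Mon     55
0        4    bike  Fri     56
filter rows where vehicle in ['sedan', 'truck', 'van']:
    riders vehicle  day  miles
7        1   sedan  Sun     12
6        1     van  Fri     19
11       1   sedan  Sat     41
8        4   truck  Sat     43
10       1   sedan  Tue     44
4        5   truck  Mon     55
group by day, sum of miles:
day
Fri    19
Mon    55
Sat    84
Sun    12
Tue    44
Name: miles, dtype: int64
label with the smallest value → Sun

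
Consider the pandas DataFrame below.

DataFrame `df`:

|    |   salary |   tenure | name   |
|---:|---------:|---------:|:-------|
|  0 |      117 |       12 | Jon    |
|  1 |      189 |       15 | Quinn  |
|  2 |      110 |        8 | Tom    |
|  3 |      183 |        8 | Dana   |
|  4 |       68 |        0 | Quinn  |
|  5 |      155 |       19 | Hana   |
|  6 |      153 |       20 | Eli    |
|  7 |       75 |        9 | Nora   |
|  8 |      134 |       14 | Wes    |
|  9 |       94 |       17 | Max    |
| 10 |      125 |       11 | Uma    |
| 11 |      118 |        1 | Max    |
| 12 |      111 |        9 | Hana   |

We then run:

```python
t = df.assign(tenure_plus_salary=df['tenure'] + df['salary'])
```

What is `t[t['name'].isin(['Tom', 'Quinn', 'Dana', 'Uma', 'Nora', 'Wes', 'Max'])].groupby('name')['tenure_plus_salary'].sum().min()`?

84

add column tenure_plus_salary = df['tenure'] + df['salary']:
    salary  tenure   name  tenure_plus_salary
0      117      12    Jon                 129
1      189      15  Quinn                 204
2      110       8    Tom                 118
3      183       8   Dana                 191
4       68       0  Quinn                  68
5      155      19   Hana                 174
6      153      20    Eli                 173
7       75       9   Nora                  84
8      134      14    Wes                 148
9       94      17    Max                 111
10     125      11    Uma                 136
11     118       1    Max                 119
12     111       9   Hana                 120
filter rows where name in ['Tom', 'Quinn', 'Dana', 'Uma', 'Nora', 'Wes', 'Max']:
    salary  tenure   name  tenure_plus_salary
1      189      15  Quinn                 204
2      110       8    Tom                 118
3      183       8   Dana                 191
4       68       0  Quinn                  68
7       75       9   Nora                  84
8      134      14    Wes                 148
9       94      17    Max                 111
10     125      11    Uma                 136
11     118       1    Max                 119
group by name, sum of tenure_plus_salary:
name
Dana     191
Max      230
Nora      84
Quinn    272
Tom      118
Uma      136
Wes      148
Name: tenure_plus_salary, dtype: int64
min of the resulting series → 84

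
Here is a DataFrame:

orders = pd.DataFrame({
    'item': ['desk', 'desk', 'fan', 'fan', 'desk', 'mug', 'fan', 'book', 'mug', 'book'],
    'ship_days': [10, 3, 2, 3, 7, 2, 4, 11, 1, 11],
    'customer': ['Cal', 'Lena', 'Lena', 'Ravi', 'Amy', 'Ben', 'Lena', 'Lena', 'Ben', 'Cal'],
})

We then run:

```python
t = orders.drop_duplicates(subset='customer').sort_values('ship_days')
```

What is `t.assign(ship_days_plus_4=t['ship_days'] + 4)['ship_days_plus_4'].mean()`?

drop duplicate customer (keep=first):
   item  ship_days customer
0  desk         10      Cal
1  desk          3     Lena
3   fan          3     Ravi
4  desk          7      Amy
5   mug          2      Ben
sort by ship_days:
   item  ship_days customer
5   mug          2      Ben
1  desk          3     Lena
3   fan          3     Ravi
4  desk          7      Amy
0  desk         10      Cal
add column ship_days_plus_4 = t['ship_days'] + 4:
   item  ship_days customer  ship_days_plus_4
5   mug          2      Ben                 6
1  desk          3     Lena                 7
3   fan          3     Ravi                 7
4  desk          7      Amy                11
0  desk         10      Cal                14
Reading off the mean of column 'ship_days_plus_4', we get 9.0.

9.0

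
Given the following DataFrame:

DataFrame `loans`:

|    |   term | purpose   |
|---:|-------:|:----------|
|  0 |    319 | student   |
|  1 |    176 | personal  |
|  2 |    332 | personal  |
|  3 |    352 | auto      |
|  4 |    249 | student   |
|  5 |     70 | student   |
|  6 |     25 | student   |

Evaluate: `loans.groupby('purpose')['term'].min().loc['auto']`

352

group by purpose, min of term:
purpose
auto        352
personal    176
student      25
Name: term, dtype: int64
Then the value at index 'auto': 352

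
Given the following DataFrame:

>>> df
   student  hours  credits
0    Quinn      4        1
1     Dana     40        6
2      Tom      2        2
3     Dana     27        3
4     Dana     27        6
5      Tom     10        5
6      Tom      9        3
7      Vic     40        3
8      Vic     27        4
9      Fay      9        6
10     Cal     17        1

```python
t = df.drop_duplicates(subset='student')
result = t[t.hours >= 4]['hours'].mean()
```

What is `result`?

drop duplicate student (keep=first):
   student  hours  credits
0    Quinn      4        1
1     Dana     40        6
2      Tom      2        2
7      Vic     40        3
9      Fay      9        6
10     Cal     17        1
filter rows where hours >= 4:
   student  hours  credits
0    Quinn      4        1
1     Dana     40        6
7      Vic     40        3
9      Fay      9        6
10     Cal     17        1
Reading off the mean of column 'hours', we get 22.0.

22.0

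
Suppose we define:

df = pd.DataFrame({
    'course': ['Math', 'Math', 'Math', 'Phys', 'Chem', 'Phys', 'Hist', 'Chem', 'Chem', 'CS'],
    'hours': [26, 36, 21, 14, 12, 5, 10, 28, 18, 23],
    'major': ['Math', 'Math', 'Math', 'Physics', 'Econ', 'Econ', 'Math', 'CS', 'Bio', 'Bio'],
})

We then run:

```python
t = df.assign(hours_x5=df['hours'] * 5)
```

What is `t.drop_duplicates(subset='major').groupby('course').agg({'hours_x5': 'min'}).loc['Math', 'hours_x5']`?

add column hours_x5 = df['hours'] * 5:
  course  hours    major  hours_x5
0   Math     26     Math       130
1   Math     36     Math       180
2   Math     21     Math       105
3   Phys     14  Physics        70
4   Chem     12     Econ        60
5   Phys      5     Econ        25
6   Hist     10     Math        50
7   Chem     28       CS       140
8   Chem     18      Bio        90
9     CS     23      Bio       115
drop duplicate major (keep=first):
  course  hours    major  hours_x5
0   Math     26     Math       130
3   Phys     14  Physics        70
4   Chem     12     Econ        60
7   Chem     28       CS       140
8   Chem     18      Bio        90
group by course, min of hours_x5:
        hours_x5
course          
Chem          60
Math         130
Phys          70
Finally, value at row 'Math', column 'hours_x5' = 130.

130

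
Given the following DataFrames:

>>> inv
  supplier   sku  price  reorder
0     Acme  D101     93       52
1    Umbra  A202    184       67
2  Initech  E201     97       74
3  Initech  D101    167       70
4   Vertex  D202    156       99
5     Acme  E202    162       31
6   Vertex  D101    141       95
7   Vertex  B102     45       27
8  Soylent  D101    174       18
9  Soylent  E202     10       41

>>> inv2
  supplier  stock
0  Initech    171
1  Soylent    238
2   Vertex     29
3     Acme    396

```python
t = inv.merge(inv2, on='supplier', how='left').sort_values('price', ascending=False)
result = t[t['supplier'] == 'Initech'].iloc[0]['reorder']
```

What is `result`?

70

merge on 'supplier' (how='left') → 10 rows:
  supplier   sku  price  reorder  stock
0     Acme  D101     93       52  396.0
1    Umbra  A202    184       67    NaN
2  Initech  E201     97       74  171.0
3  Initech  D101    167       70  171.0
4   Vertex  D202    156       99   29.0
5     Acme  E202    162       31  396.0
6   Vertex  D101    141       95   29.0
7   Vertex  B102     45       27   29.0
8  Soylent  D101    174       18  238.0
9  Soylent  E202     10       41  238.0
sort by price descending:
  supplier   sku  price  reorder  stock
1    Umbra  A202    184       67    NaN
8  Soylent  D101    174       18  238.0
3  Initech  D101    167       70  171.0
5     Acme  E202    162       31  396.0
4   Vertex  D202    156       99   29.0
6   Vertex  D101    141       95   29.0
2  Initech  E201     97       74  171.0
0     Acme  D101     93       52  396.0
7   Vertex  B102     45       27   29.0
9  Soylent  E202     10       41  238.0
filter rows where supplier == 'Initech':
  supplier   sku  price  reorder  stock
3  Initech  D101    167       70  171.0
2  Initech  E201     97       74  171.0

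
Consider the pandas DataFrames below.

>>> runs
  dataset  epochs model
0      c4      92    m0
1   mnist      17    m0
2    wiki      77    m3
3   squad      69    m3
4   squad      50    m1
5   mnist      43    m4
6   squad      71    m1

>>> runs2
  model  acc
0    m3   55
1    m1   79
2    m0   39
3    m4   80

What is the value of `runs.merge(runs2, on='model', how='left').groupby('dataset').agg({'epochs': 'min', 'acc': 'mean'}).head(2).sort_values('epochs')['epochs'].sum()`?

109

merge on 'model' (how='left') → 7 rows:
  dataset  epochs model  acc
0      c4      92    m0   39
1   mnist      17    m0   39
2    wiki      77    m3   55
3   squad      69    m3   55
4   squad      50    m1   79
5   mnist      43    m4   80
6   squad      71    m1   79
group by dataset: min(epochs), mean(acc):
         epochs   acc
dataset              
c4           92  39.0
mnist        17  59.5
squad        50  71.0
wiki         77  55.0
take first 2 rows:
         epochs   acc
dataset              
c4           92  39.0
mnist        17  59.5
sort by epochs:
         epochs   acc
dataset              
mnist        17  59.5
c4           92  39.0
Finally, sum of column 'epochs' = 109.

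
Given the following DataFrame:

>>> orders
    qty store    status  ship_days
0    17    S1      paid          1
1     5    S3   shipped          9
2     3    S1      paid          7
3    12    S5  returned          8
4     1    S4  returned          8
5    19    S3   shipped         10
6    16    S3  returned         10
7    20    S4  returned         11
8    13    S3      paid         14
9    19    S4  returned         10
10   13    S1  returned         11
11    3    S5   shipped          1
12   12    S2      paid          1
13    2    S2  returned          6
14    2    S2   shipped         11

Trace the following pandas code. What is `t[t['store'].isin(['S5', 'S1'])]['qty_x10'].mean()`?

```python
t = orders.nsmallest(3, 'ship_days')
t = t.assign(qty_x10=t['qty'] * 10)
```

take 3 rows with smallest ship_days:
    qty store   status  ship_days
0    17    S1     paid          1
11    3    S5  shipped          1
12   12    S2     paid          1
add column qty_x10 = t['qty'] * 10:
    qty store   status  ship_days  qty_x10
0    17    S1     paid          1      170
11    3    S5  shipped          1       30
12   12    S2     paid          1      120
filter rows where store in ['S5', 'S1']:
    qty store   status  ship_days  qty_x10
0    17    S1     paid          1      170
11    3    S5  shipped          1       30
Reading off the mean of column 'qty_x10', we get 100.0.

100.0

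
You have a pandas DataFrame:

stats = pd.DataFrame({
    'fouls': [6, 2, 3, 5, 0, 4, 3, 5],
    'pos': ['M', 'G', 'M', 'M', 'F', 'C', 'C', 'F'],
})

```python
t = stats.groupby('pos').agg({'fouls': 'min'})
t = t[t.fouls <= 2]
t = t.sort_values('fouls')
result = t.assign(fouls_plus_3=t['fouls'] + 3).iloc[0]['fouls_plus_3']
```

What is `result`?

3

group by pos, min of fouls:
     fouls
pos       
C        3
F        0
G        2
M        3
filter rows where fouls <= 2:
     fouls
pos       
F        0
G        2
sort by fouls:
     fouls
pos       
F        0
G        2
add column fouls_plus_3 = t['fouls'] + 3:
     fouls  fouls_plus_3
pos                     
F        0             3
G        2             5
Finally, value at position 0, column 'fouls_plus_3' = 3.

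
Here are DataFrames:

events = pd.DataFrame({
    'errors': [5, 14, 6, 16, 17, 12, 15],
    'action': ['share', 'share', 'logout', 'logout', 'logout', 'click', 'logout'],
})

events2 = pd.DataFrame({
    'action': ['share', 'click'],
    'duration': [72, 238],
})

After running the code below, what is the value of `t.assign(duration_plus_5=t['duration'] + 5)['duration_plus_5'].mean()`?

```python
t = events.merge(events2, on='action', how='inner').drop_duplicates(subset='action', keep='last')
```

merge on 'action' (how='inner') → 3 rows:
   errors action  duration
0       5  share        72
1      14  share        72
2      12  click       238
drop duplicate action (keep=last):
   errors action  duration
1      14  share        72
2      12  click       238
add column duration_plus_5 = t['duration'] + 5:
   errors action  duration  duration_plus_5
1      14  share        72               77
2      12  click       238              243
So mean() = 160.0.

160.0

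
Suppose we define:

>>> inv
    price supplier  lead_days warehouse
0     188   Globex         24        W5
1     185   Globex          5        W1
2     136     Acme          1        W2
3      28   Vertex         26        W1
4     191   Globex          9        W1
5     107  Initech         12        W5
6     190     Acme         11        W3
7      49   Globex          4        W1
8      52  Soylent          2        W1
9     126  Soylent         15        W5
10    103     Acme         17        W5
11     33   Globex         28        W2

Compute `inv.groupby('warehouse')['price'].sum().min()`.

169

group by warehouse, sum of price:
warehouse
W1    505
W2    169
W3    190
W5    524
Name: price, dtype: int64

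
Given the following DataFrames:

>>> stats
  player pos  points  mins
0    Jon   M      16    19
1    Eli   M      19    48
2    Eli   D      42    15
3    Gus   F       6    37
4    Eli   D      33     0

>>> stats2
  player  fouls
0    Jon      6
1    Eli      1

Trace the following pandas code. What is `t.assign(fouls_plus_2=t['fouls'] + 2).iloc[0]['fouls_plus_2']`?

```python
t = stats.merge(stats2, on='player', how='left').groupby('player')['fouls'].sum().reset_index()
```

merge on 'player' (how='left') → 5 rows:
  player pos  points  mins  fouls
0    Jon   M      16    19    6.0
1    Eli   M      19    48    1.0
2    Eli   D      42    15    1.0
3    Gus   F       6    37    NaN
4    Eli   D      33     0    1.0
group by player, sum of fouls:
player
Eli    3.0
Gus    0.0
Jon    6.0
Name: fouls, dtype: float64
reset_index():
  player  fouls
0    Eli    3.0
1    Gus    0.0
2    Jon    6.0
add column fouls_plus_2 = t['fouls'] + 2:
  player  fouls  fouls_plus_2
0    Eli    3.0           5.0
1    Gus    0.0           2.0
2    Jon    6.0           8.0
Reading off the value at position 0, column 'fouls_plus_2', we get 5.0.

5.0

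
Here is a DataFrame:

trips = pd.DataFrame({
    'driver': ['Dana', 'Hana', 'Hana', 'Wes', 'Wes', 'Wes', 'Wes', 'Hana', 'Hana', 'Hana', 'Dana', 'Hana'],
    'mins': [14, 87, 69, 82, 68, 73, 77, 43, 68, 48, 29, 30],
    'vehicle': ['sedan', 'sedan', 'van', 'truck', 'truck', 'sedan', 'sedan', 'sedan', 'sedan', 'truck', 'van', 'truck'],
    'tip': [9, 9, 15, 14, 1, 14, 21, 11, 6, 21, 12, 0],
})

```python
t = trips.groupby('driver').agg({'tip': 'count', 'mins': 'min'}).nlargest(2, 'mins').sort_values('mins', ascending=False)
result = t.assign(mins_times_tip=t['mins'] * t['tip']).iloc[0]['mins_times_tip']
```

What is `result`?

272

group by driver: count(tip), min(mins):
        tip  mins
driver           
Dana      2    14
Hana      6    30
Wes       4    68
take 2 rows with largest mins:
        tip  mins
driver           
Wes       4    68
Hana      6    30
sort by mins descending:
        tip  mins
driver           
Wes       4    68
Hana      6    30
add column mins_times_tip = t['mins'] * t['tip']:
        tip  mins  mins_times_tip
driver                           
Wes       4    68             272
Hana      6    30             180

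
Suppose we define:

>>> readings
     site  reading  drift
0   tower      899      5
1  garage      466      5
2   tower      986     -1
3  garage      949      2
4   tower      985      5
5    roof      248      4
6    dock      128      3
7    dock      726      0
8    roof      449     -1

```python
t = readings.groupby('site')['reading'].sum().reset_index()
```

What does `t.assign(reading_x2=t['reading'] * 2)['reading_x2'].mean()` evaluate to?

group by site, sum of reading:
site
dock       854
garage    1415
roof       697
tower     2870
Name: reading, dtype: int64
reset_index():
     site  reading
0    dock      854
1  garage     1415
2    roof      697
3   tower     2870
add column reading_x2 = t['reading'] * 2:
     site  reading  reading_x2
0    dock      854        1708
1  garage     1415        2830
2    roof      697        1394
3   tower     2870        5740

2918.0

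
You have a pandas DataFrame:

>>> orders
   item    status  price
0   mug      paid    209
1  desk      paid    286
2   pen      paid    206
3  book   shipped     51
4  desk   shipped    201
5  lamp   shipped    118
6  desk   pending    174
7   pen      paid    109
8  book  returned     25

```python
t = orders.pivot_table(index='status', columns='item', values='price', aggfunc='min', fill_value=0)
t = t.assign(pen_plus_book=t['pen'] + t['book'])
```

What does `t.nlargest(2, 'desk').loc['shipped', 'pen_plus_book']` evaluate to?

51

pivot: rows=status, cols=item, min(price):
item      book  desk  lamp  mug  pen
status                              
paid         0   286     0  209  109
pending      0   174     0    0    0
returned    25     0     0    0    0
shipped     51   201   118    0    0
add column pen_plus_book = t['pen'] + t['book']:
item      book  desk  lamp  mug  pen  pen_plus_book
status                                             
paid         0   286     0  209  109            109
pending      0   174     0    0    0              0
returned    25     0     0    0    0             25
shipped     51   201   118    0    0             51
take 2 rows with largest desk:
item     book  desk  lamp  mug  pen  pen_plus_book
status                                            
paid        0   286     0  209  109            109
shipped    51   201   118    0    0             51
Finally, value at row 'shipped', column 'pen_plus_book' = 51.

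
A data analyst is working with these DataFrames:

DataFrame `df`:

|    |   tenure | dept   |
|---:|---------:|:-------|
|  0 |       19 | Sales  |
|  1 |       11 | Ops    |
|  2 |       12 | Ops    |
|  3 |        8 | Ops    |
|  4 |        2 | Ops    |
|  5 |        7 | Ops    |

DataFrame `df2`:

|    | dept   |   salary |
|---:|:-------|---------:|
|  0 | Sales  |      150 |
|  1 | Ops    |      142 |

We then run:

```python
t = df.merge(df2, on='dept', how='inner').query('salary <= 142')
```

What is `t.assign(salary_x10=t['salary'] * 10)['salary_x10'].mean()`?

merge on 'dept' (how='inner') → 6 rows:
   tenure   dept  salary
0      19  Sales     150
1      11    Ops     142
2      12    Ops     142
3       8    Ops     142
4       2    Ops     142
5       7    Ops     142
filter rows where salary <= 142:
   tenure dept  salary
1      11  Ops     142
2      12  Ops     142
3       8  Ops     142
4       2  Ops     142
5       7  Ops     142
add column salary_x10 = t['salary'] * 10:
   tenure dept  salary  salary_x10
1      11  Ops     142        1420
2      12  Ops     142        1420
3       8  Ops     142        1420
4       2  Ops     142        1420
5       7  Ops     142        1420
The mean of column 'salary_x10' is 1420.0.

1420.0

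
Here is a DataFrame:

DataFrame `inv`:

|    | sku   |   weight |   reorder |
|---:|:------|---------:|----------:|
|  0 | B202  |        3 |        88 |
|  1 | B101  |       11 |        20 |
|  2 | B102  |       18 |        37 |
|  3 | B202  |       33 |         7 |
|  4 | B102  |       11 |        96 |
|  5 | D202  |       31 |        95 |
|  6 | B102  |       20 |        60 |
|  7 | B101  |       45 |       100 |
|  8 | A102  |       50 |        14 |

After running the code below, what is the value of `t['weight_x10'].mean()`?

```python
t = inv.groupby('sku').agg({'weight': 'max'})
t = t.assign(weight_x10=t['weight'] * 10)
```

358.0

group by sku, max of weight:
      weight
sku         
A102      50
B101      45
B102      20
B202      33
D202      31
add column weight_x10 = t['weight'] * 10:
      weight  weight_x10
sku                     
A102      50         500
B101      45         450
B102      20         200
B202      33         330
D202      31         310
Finally, mean of column 'weight_x10' = 358.0.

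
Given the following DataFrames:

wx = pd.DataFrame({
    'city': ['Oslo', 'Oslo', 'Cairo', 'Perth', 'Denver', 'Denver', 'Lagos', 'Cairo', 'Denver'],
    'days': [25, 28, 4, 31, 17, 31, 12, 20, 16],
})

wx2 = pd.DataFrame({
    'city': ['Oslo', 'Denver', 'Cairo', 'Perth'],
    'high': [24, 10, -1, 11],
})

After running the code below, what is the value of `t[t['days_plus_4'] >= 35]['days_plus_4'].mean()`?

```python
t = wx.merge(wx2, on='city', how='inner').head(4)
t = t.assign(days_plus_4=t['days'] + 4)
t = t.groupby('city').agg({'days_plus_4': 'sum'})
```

48.0

merge on 'city' (how='inner') → 8 rows:
     city  days  high
0    Oslo    25    24
1    Oslo    28    24
2   Cairo     4    -1
3   Perth    31    11
4  Denver    17    10
5  Denver    31    10
6   Cairo    20    -1
7  Denver    16    10
take first 4 rows:
    city  days  high
0   Oslo    25    24
1   Oslo    28    24
2  Cairo     4    -1
3  Perth    31    11
add column days_plus_4 = t['days'] + 4:
    city  days  high  days_plus_4
0   Oslo    25    24           29
1   Oslo    28    24           32
2  Cairo     4    -1            8
3  Perth    31    11           35
group by city, sum of days_plus_4:
       days_plus_4
city              
Cairo            8
Oslo            61
Perth           35
filter rows where days_plus_4 >= 35:
       days_plus_4
city              
Oslo            61
Perth           35
So mean() = 48.0.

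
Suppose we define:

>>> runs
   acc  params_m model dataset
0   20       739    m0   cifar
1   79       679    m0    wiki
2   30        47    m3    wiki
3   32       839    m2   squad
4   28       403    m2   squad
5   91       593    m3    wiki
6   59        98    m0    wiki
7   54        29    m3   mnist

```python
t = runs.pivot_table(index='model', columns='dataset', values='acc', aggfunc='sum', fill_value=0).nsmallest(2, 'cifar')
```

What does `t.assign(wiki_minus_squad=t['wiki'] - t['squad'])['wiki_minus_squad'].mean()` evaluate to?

pivot: rows=model, cols=dataset, sum(acc):
dataset  cifar  mnist  squad  wiki
model                             
m0          20      0      0   138
m2           0      0     60     0
m3           0     54      0   121
take 2 rows with smallest cifar:
dataset  cifar  mnist  squad  wiki
model                             
m2           0      0     60     0
m3           0     54      0   121
add column wiki_minus_squad = t['wiki'] - t['squad']:
dataset  cifar  mnist  squad  wiki  wiki_minus_squad
model                                               
m2           0      0     60     0               -60
m3           0     54      0   121               121

30.5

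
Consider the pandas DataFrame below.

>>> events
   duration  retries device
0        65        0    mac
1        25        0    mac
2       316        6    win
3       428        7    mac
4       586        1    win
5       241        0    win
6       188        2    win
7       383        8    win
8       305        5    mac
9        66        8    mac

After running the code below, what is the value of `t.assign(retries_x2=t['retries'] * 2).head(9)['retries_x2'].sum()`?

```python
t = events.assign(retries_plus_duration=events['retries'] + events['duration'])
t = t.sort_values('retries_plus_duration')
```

add column retries_plus_duration = events['retries'] + events['duration']:
   duration  retries device  retries_plus_duration
0        65        0    mac                     65
1        25        0    mac                     25
2       316        6    win                    322
3       428        7    mac                    435
4       586        1    win                    587
5       241        0    win                    241
6       188        2    win                    190
7       383        8    win                    391
8       305        5    mac                    310
9        66        8    mac                     74
sort by retries_plus_duration:
   duration  retries device  retries_plus_duration
1        25        0    mac                     25
0        65        0    mac                     65
9        66        8    mac                     74
6       188        2    win                    190
5       241        0    win                    241
8       305        5    mac                    310
2       316        6    win                    322
7       383        8    win                    391
3       428        7    mac                    435
4       586        1    win                    587
add column retries_x2 = t['retries'] * 2:
   duration  retries device  retries_plus_duration  retries_x2
1        25        0    mac                     25           0
0        65        0    mac                     65           0
9        66        8    mac                     74          16
6       188        2    win                    190           4
5       241        0    win                    241           0
8       305        5    mac                    310          10
2       316        6    win                    322          12
7       383        8    win                    391          16
3       428        7    mac                    435          14
4       586        1    win                    587           2
take first 9 rows:
   duration  retries device  retries_plus_duration  retries_x2
1        25        0    mac                     25           0
0        65        0    mac                     65           0
9        66        8    mac                     74          16
6       188        2    win                    190           4
5       241        0    win                    241           0
8       305        5    mac                    310          10
2       316        6    win                    322          12
7       383        8    win                    391          16
3       428        7    mac                    435          14

72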